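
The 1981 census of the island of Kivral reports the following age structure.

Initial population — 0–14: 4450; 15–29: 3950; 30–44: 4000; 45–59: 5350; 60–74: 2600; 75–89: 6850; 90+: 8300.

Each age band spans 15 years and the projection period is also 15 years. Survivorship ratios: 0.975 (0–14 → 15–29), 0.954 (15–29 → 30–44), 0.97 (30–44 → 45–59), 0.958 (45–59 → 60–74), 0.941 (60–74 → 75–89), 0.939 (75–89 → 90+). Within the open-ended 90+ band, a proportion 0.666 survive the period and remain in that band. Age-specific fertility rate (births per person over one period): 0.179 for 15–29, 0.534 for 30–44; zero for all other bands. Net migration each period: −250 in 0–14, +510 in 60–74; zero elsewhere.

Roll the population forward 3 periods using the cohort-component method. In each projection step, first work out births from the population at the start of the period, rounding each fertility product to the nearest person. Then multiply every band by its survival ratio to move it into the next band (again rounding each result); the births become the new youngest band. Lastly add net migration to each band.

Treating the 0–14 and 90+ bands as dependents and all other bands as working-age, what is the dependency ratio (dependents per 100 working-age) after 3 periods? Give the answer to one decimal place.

Call the bands 1 to 7, youngest first.
[period 1]
Births: 3950 × 0.179 = 707  |  4000 × 0.534 = 2136 — total 2843
Band 2: 4450 × 0.975 = 4339
Band 3: 3950 × 0.954 = 3768
Band 4: 4000 × 0.97 = 3880
Band 5: 5350 × 0.958 = 5125
Band 6: 2600 × 0.941 = 2447
Band 7: 6850 × 0.939 + 8300 × 0.666 = 6432 + 5528 = 11960
Net migration: Band 1 − 250 → 2593; Band 5 + 510 → 5635
→ [2593, 4339, 3768, 3880, 5635, 2447, 11960]
[period 2]
Births: 4339 × 0.179 = 777  |  3768 × 0.534 = 2012 — total 2789
Band 2: 2593 × 0.975 = 2528
Band 3: 4339 × 0.954 = 4139
Band 4: 3768 × 0.97 = 3655
Band 5: 3880 × 0.958 = 3717
Band 6: 5635 × 0.941 = 5303
Band 7: 2447 × 0.939 + 11960 × 0.666 = 2298 + 7965 = 10263
Net migration: Band 1 − 250 → 2539; Band 5 + 510 → 4227
→ [2539, 2528, 4139, 3655, 4227, 5303, 10263]
[period 3]
Births: 2528 × 0.179 = 453  |  4139 × 0.534 = 2210 — total 2663
Band 2: 2539 × 0.975 = 2476
Band 3: 2528 × 0.954 = 2412
Band 4: 4139 × 0.97 = 4015
Band 5: 3655 × 0.958 = 3501
Band 6: 4227 × 0.941 = 3978
Band 7: 5303 × 0.939 + 10263 × 0.666 = 4980 + 6835 = 11815
Net migration: Band 1 − 250 → 2413; Band 5 + 510 → 4011
→ [2413, 2476, 2412, 4015, 4011, 3978, 11815]
Dependents (band 0–14 + band 90+) = 2413 + 11815 = 14228; working-age = 16892; ratio = 14228/16892 × 100 = 84.2

84.2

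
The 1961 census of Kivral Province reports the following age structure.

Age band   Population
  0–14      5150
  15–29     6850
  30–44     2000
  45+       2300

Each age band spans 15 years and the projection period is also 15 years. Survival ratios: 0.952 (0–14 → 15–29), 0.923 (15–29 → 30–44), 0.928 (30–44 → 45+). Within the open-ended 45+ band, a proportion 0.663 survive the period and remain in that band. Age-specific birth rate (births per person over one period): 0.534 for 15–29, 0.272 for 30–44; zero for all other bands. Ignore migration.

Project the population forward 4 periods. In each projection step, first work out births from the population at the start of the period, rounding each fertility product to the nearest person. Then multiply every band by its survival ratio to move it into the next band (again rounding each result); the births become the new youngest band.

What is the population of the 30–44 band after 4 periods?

Let group 1 be 0–14 through group 4 = 45+.
— Period 1 —
Births: 6850 * 0.534 = 3658, 2000 * 0.272 = 544 ⇒ total 4202
Group 2: 5150 * 0.952 = 4903
Group 3: 6850 * 0.923 = 6323
Group 4: 2000 * 0.928 + 2300 * 0.663 = 1856 + 1525 = 3381
Giving 4202 / 4903 / 6323 / 3381.
— Period 2 —
Births: 4903 * 0.534 = 2618, 6323 * 0.272 = 1720 ⇒ total 4338
Group 2: 4202 * 0.952 = 4000
Group 3: 4903 * 0.923 = 4525
Group 4: 6323 * 0.928 + 3381 * 0.663 = 5868 + 2242 = 8110
Giving 4338 / 4000 / 4525 / 8110.
— Period 3 —
Births: 4000 * 0.534 = 2136, 4525 * 0.272 = 1231 ⇒ total 3367
Group 2: 4338 * 0.952 = 4130
Group 3: 4000 * 0.923 = 3692
Group 4: 4525 * 0.928 + 8110 * 0.663 = 4199 + 5377 = 9576
Giving 3367 / 4130 / 3692 / 9576.
— Period 4 —
Births: 4130 * 0.534 = 2205, 3692 * 0.272 = 1004 ⇒ total 3209
Group 2: 3367 * 0.952 = 3205
Group 3: 4130 * 0.923 = 3812
Group 4: 3692 * 0.928 + 9576 * 0.663 = 3426 + 6349 = 9775
Giving 3209 / 3205 / 3812 / 9775.

3812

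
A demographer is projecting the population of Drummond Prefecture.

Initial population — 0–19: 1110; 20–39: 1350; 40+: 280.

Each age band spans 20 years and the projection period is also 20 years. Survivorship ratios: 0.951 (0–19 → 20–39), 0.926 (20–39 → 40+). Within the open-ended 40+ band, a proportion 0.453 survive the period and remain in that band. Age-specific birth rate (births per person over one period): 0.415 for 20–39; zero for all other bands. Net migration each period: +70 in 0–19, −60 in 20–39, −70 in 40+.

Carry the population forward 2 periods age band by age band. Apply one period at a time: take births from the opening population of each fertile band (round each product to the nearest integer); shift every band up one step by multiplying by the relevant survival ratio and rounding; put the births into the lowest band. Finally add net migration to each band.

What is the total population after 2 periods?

After projecting period 1:
Births: 1350 * 0.415 = 560
20–39: 1110 * 0.951 = 1056
40+: 1350 * 0.926 + 280 * 0.453 = 1250 + 127 = 1377
Net migration: 0–19 + 70 → 630; 20–39 − 60 → 996; 40+ − 70 → 1307
End of period: [630, 996, 1307]
After projecting period 2:
Births: 996 * 0.415 = 413
20–39: 630 * 0.951 = 599
40+: 996 * 0.926 + 1307 * 0.453 = 922 + 592 = 1514
Net migration: 0–19 + 70 → 483; 20–39 − 60 → 539; 40+ − 70 → 1444
End of period: [483, 539, 1444]
Total after period 2: 483 + 539 + 1444 = 2466

2466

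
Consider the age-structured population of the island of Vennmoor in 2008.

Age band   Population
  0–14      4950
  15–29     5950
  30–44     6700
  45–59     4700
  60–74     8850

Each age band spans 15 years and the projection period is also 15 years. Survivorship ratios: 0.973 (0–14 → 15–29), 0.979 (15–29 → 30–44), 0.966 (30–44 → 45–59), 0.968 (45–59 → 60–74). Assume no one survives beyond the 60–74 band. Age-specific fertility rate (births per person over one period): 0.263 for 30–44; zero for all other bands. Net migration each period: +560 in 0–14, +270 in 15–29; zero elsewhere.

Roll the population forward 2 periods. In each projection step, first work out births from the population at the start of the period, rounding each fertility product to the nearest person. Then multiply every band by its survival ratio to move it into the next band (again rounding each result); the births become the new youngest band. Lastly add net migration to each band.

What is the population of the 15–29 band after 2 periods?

[period 1]
Births: 6700 × 0.263 = 1762
15–29: 4950 × 0.973 = 4816
30–44: 5950 × 0.979 = 5825
45–59: 6700 × 0.966 = 6472
60–74: 4700 × 0.968 = 4550
Net migration: 0–14 + 560 → 2322; 15–29 + 270 → 5086
Population now: 0–14=2322, 15–29=5086, 30–44=5825, 45–59=6472, 60–74=4550
[period 2]
Births: 5825 × 0.263 = 1532
15–29: 2322 × 0.973 = 2259
30–44: 5086 × 0.979 = 4979
45–59: 5825 × 0.966 = 5627
60–74: 6472 × 0.968 = 6265
Net migration: 0–14 + 560 → 2092; 15–29 + 270 → 2529
Population now: 0–14=2092, 15–29=2529, 30–44=4979, 45–59=5627, 60–74=6265

2529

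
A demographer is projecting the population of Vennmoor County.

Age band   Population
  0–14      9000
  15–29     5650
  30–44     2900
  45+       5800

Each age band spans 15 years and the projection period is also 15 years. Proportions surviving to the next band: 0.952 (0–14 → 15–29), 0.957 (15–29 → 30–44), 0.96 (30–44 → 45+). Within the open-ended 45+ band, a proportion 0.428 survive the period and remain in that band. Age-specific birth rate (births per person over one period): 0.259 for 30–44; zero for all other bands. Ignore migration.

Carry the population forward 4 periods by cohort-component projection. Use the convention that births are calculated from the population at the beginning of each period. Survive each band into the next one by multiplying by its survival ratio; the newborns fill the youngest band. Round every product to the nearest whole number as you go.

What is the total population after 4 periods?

8865

— Period 1 —
Births: 2900 × 0.259 = 751
15–29: 9000 × 0.952 = 8568
30–44: 5650 × 0.957 = 5407
45+: 2900 × 0.96 + 5800 × 0.428 = 2784 + 2482 = 5266
Population now: 0–14=751, 15–29=8568, 30–44=5407, 45+=5266
— Period 2 —
Births: 5407 × 0.259 = 1400
15–29: 751 × 0.952 = 715
30–44: 8568 × 0.957 = 8200
45+: 5407 × 0.96 + 5266 × 0.428 = 5191 + 2254 = 7445
Population now: 0–14=1400, 15–29=715, 30–44=8200, 45+=7445
— Period 3 —
Births: 8200 × 0.259 = 2124
15–29: 1400 × 0.952 = 1333
30–44: 715 × 0.957 = 684
45+: 8200 × 0.96 + 7445 × 0.428 = 7872 + 3186 = 11058
Population now: 0–14=2124, 15–29=1333, 30–44=684, 45+=11058
— Period 4 —
Births: 684 × 0.259 = 177
15–29: 2124 × 0.952 = 2022
30–44: 1333 × 0.957 = 1276
45+: 684 × 0.96 + 11058 × 0.428 = 657 + 4733 = 5390
Population now: 0–14=177, 15–29=2022, 30–44=1276, 45+=5390
Total after period 4: 177 + 2022 + 1276 + 5390 = 8865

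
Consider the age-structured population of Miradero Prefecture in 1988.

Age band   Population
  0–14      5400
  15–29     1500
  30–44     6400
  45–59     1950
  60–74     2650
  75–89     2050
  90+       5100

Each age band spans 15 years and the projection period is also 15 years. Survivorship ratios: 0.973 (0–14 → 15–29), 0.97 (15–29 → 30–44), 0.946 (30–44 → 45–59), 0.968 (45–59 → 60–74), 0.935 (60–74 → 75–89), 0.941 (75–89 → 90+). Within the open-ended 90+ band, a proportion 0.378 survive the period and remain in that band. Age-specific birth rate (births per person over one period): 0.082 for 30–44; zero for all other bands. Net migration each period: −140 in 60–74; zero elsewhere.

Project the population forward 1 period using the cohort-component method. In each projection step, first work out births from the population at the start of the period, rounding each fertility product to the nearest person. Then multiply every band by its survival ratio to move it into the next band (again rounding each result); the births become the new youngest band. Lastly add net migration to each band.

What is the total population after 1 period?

21371

Period 1:
Births: 6400 * 0.082 = 525
15–29: 5400 * 0.973 = 5254
30–44: 1500 * 0.97 = 1455
45–59: 6400 * 0.946 = 6054
60–74: 1950 * 0.968 = 1888
75–89: 2650 * 0.935 = 2478
90+: 2050 * 0.941 + 5100 * 0.378 = 1929 + 1928 = 3857
Net migration: 60–74 − 140 → 1748
Population now: 0–14=525, 15–29=5254, 30–44=1455, 45–59=6054, 60–74=1748, 75–89=2478, 90+=3857
Total after period 1: 525 + 5254 + 1455 + 6054 + 1748 + 2478 + 3857 = 21371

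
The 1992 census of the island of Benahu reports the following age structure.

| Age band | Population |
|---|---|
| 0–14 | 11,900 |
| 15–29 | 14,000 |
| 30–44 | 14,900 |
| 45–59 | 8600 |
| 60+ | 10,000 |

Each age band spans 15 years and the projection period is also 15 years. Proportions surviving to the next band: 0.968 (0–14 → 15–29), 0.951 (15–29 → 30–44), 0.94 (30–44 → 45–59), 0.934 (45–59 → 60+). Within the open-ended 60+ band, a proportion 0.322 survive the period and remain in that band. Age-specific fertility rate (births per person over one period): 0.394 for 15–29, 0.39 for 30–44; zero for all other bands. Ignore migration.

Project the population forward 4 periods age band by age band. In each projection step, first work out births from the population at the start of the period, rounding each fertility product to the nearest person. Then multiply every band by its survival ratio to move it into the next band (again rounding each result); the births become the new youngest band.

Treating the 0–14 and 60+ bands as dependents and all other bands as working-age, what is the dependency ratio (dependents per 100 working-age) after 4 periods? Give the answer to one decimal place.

Period 1.
Births: 14000 × 0.394 = 5516, 14900 × 0.39 = 5811 — total 11327
15–29: 11900 × 0.968 = 11519
30–44: 14000 × 0.951 = 13314
45–59: 14900 × 0.94 = 14006
60+: 8600 × 0.934 + 10000 × 0.322 = 8032 + 3220 = 11252
End of period: [11327, 11519, 13314, 14006, 11252]
Period 2.
Births: 11519 × 0.394 = 4538, 13314 × 0.39 = 5192 — total 9730
15–29: 11327 × 0.968 = 10965
30–44: 11519 × 0.951 = 10955
45–59: 13314 × 0.94 = 12515
60+: 14006 × 0.934 + 11252 × 0.322 = 13082 + 3623 = 16705
End of period: [9730, 10965, 10955, 12515, 16705]
Period 3.
Births: 10965 × 0.394 = 4320, 10955 × 0.39 = 4272 — total 8592
15–29: 9730 × 0.968 = 9419
30–44: 10965 × 0.951 = 10428
45–59: 10955 × 0.94 = 10298
60+: 12515 × 0.934 + 16705 × 0.322 = 11689 + 5379 = 17068
End of period: [8592, 9419, 10428, 10298, 17068]
Period 4.
Births: 9419 × 0.394 = 3711, 10428 × 0.39 = 4067 — total 7778
15–29: 8592 × 0.968 = 8317
30–44: 9419 × 0.951 = 8957
45–59: 10428 × 0.94 = 9802
60+: 10298 × 0.934 + 17068 × 0.322 = 9618 + 5496 = 15114
End of period: [7778, 8317, 8957, 9802, 15114]
Dependents (band 0–14 + band 60+) = 7778 + 15114 = 22892; working-age = 27076; ratio = 22892/27076 × 100 = 84.5

84.5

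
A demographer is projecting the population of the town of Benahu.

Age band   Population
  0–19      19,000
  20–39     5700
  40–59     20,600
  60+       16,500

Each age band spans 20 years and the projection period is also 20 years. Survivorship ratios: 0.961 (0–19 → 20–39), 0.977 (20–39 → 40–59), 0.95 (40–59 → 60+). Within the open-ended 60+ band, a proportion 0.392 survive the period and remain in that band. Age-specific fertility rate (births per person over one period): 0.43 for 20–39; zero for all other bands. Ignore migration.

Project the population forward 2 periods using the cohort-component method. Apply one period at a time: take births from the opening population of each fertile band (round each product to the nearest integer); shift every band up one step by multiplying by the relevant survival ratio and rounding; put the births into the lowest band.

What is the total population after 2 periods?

43543

Period 1:
Births: 5700 * 0.43 = 2451
20–39: 19000 * 0.961 = 18259
40–59: 5700 * 0.977 = 5569
60+: 20600 * 0.95 + 16500 * 0.392 = 19570 + 6468 = 26038
Giving 2451 / 18259 / 5569 / 26038.
Period 2:
Births: 18259 * 0.43 = 7851
20–39: 2451 * 0.961 = 2355
40–59: 18259 * 0.977 = 17839
60+: 5569 * 0.95 + 26038 * 0.392 = 5291 + 10207 = 15498
Giving 7851 / 2355 / 17839 / 15498.
Total after period 2: 7851 + 2355 + 17839 + 15498 = 43543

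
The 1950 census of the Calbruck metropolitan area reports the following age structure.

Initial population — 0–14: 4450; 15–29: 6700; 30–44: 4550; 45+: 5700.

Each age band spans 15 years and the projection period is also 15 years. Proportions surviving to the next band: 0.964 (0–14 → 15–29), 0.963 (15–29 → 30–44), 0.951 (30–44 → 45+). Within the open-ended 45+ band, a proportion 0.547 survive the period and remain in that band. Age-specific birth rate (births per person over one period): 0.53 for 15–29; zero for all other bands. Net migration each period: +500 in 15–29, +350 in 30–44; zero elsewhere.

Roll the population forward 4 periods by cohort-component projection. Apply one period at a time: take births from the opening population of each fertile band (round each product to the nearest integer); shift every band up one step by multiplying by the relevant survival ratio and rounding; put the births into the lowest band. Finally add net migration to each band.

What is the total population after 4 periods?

After projecting period 1:
Births: 6700 × 0.53 = 3551
15–29: 4450 × 0.964 = 4290
30–44: 6700 × 0.963 = 6452
45+: 4550 × 0.951 + 5700 × 0.547 = 4327 + 3118 = 7445
Net migration: 15–29 + 500 → 4790; 30–44 + 350 → 6802
→ [3551, 4790, 6802, 7445]
After projecting period 2:
Births: 4790 × 0.53 = 2539
15–29: 3551 × 0.964 = 3423
30–44: 4790 × 0.963 = 4613
45+: 6802 × 0.951 + 7445 × 0.547 = 6469 + 4072 = 10541
Net migration: 15–29 + 500 → 3923; 30–44 + 350 → 4963
→ [2539, 3923, 4963, 10541]
After projecting period 3:
Births: 3923 × 0.53 = 2079
15–29: 2539 × 0.964 = 2448
30–44: 3923 × 0.963 = 3778
45+: 4963 × 0.951 + 10541 × 0.547 = 4720 + 5766 = 10486
Net migration: 15–29 + 500 → 2948; 30–44 + 350 → 4128
→ [2079, 2948, 4128, 10486]
After projecting period 4:
Births: 2948 × 0.53 = 1562
15–29: 2079 × 0.964 = 2004
30–44: 2948 × 0.963 = 2839
45+: 4128 × 0.951 + 10486 × 0.547 = 3926 + 5736 = 9662
Net migration: 15–29 + 500 → 2504; 30–44 + 350 → 3189
→ [1562, 2504, 3189, 9662]
Total after period 4: 1562 + 2504 + 3189 + 9662 = 16917

16917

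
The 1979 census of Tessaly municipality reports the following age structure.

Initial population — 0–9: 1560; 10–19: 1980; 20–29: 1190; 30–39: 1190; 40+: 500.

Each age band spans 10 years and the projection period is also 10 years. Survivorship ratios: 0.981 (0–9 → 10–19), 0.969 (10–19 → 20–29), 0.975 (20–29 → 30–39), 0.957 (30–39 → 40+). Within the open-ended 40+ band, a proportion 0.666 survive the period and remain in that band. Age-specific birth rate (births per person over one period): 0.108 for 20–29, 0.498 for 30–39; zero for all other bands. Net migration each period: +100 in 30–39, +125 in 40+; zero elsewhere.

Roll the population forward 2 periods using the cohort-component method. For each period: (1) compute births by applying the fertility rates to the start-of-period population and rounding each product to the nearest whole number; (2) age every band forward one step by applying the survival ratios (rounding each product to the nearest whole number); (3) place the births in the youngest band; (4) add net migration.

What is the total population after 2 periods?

7391

Call the groups 1 to 5, youngest first.
[period 1]
Births: 1190 × 0.108 = 129, 1190 × 0.498 = 593 ⇒ total 722
Group 2: 1560 × 0.981 = 1530
Group 3: 1980 × 0.969 = 1919
Group 4: 1190 × 0.975 = 1160
Group 5: 1190 × 0.957 + 500 × 0.666 = 1139 + 333 = 1472
Net migration: Group 4 + 100 → 1260; Group 5 + 125 → 1597
Giving 722 / 1530 / 1919 / 1260 / 1597.
[period 2]
Births: 1919 × 0.108 = 207, 1260 × 0.498 = 627 ⇒ total 834
Group 2: 722 × 0.981 = 708
Group 3: 1530 × 0.969 = 1483
Group 4: 1919 × 0.975 = 1871
Group 5: 1260 × 0.957 + 1597 × 0.666 = 1206 + 1064 = 2270
Net migration: Group 4 + 100 → 1971; Group 5 + 125 → 2395
Giving 834 / 708 / 1483 / 1971 / 2395.
Total after period 2: 834 + 708 + 1483 + 1971 + 2395 = 7391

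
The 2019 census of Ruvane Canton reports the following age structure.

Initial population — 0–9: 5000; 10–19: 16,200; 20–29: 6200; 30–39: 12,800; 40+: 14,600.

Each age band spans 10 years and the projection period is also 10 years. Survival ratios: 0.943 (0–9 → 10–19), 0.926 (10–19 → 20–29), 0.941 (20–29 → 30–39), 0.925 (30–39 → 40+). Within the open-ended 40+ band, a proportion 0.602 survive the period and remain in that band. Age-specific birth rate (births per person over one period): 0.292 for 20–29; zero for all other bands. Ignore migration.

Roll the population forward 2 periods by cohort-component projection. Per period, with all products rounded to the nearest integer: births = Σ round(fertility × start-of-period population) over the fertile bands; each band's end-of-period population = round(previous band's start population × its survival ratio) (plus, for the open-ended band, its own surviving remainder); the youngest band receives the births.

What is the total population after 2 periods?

42384

Call the groups 1 to 5, youngest first.
Period 1:
Births: 6200 * 0.292 = 1810
Group 2: 5000 * 0.943 = 4715
Group 3: 16200 * 0.926 = 15001
Group 4: 6200 * 0.941 = 5834
Group 5: 12800 * 0.925 + 14600 * 0.602 = 11840 + 8789 = 20629
Giving 1810 / 4715 / 15001 / 5834 / 20629.
Period 2:
Births: 15001 * 0.292 = 4380
Group 2: 1810 * 0.943 = 1707
Group 3: 4715 * 0.926 = 4366
Group 4: 15001 * 0.941 = 14116
Group 5: 5834 * 0.925 + 20629 * 0.602 = 5396 + 12419 = 17815
Giving 4380 / 1707 / 4366 / 14116 / 17815.
Total after period 2: 4380 + 1707 + 4366 + 14116 + 17815 = 42384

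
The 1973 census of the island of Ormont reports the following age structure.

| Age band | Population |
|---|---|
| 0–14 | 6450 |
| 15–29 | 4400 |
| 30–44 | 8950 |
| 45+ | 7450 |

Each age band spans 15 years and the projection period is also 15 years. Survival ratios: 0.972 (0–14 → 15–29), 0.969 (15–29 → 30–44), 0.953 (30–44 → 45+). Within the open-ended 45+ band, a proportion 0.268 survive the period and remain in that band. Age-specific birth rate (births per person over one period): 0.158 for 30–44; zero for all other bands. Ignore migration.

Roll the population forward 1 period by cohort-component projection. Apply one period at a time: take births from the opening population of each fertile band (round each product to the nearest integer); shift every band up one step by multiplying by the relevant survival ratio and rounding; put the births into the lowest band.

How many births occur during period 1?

Call the groups 1 to 4, youngest first.
— Period 1 —
Births: 8950 * 0.158 = 1414
Group 2: 6450 * 0.972 = 6269
Group 3: 4400 * 0.969 = 4264
Group 4: 8950 * 0.953 + 7450 * 0.268 = 8529 + 1997 = 10526
End of period: [1414, 6269, 4264, 10526]

1414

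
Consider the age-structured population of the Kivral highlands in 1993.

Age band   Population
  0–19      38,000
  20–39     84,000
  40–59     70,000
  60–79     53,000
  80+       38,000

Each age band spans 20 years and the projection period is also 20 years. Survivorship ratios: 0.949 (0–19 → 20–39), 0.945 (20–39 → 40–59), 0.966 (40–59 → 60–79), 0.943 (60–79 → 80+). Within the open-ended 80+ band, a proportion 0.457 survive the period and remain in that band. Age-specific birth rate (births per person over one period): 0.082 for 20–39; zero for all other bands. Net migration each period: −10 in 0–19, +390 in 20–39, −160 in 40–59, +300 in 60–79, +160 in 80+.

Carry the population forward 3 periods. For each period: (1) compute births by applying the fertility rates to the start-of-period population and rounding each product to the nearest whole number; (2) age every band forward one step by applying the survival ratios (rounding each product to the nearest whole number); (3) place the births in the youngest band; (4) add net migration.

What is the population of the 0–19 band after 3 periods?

557

Numbering the bands 1..5 from youngest to oldest:
[period 1]
Births: 84000 × 0.082 = 6888
Band 2: 38000 × 0.949 = 36062
Band 3: 84000 × 0.945 = 79380
Band 4: 70000 × 0.966 = 67620
Band 5: 53000 × 0.943 + 38000 × 0.457 = 49979 + 17366 = 67345
Net migration: Band 1 − 10 → 6878; Band 2 + 390 → 36452; Band 3 − 160 → 79220; Band 4 + 300 → 67920; Band 5 + 160 → 67505
Population now: 0–19=6878, 20–39=36452, 40–59=79220, 60–79=67920, 80+=67505
[period 2]
Births: 36452 × 0.082 = 2989
Band 2: 6878 × 0.949 = 6527
Band 3: 36452 × 0.945 = 34447
Band 4: 79220 × 0.966 = 76527
Band 5: 67920 × 0.943 + 67505 × 0.457 = 64049 + 30850 = 94899
Net migration: Band 1 − 10 → 2979; Band 2 + 390 → 6917; Band 3 − 160 → 34287; Band 4 + 300 → 76827; Band 5 + 160 → 95059
Population now: 0–19=2979, 20–39=6917, 40–59=34287, 60–79=76827, 80+=95059
[period 3]
Births: 6917 × 0.082 = 567
Band 2: 2979 × 0.949 = 2827
Band 3: 6917 × 0.945 = 6537
Band 4: 34287 × 0.966 = 33121
Band 5: 76827 × 0.943 + 95059 × 0.457 = 72448 + 43442 = 115890
Net migration: Band 1 − 10 → 557; Band 2 + 390 → 3217; Band 3 − 160 → 6377; Band 4 + 300 → 33421; Band 5 + 160 → 116050
Population now: 0–19=557, 20–39=3217, 40–59=6377, 60–79=33421, 80+=116050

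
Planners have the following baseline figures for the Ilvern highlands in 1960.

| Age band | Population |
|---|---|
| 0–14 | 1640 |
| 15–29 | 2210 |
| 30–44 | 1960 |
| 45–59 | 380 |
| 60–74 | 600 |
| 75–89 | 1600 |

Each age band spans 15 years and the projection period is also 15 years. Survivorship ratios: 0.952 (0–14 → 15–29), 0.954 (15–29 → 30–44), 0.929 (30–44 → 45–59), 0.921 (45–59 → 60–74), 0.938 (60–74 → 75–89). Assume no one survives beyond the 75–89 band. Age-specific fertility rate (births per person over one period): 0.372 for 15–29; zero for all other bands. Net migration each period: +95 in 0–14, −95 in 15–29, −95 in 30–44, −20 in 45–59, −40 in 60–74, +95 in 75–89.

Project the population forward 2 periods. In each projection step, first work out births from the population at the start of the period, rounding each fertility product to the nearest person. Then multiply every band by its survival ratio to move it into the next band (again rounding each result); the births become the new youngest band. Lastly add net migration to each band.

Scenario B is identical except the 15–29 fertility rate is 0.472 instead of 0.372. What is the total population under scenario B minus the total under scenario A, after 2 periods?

357

Let group 1 be 0–14 through group 6 = 75–89.
[period 1]
Births: 2210 × 0.372 = 822
Group 2: 1640 × 0.952 = 1561
Group 3: 2210 × 0.954 = 2108
Group 4: 1960 × 0.929 = 1821
Group 5: 380 × 0.921 = 350
Group 6: 600 × 0.938 = 563
Net migration: Group 1 + 95 → 917; Group 2 − 95 → 1466; Group 3 − 95 → 2013; Group 4 − 20 → 1801; Group 5 − 40 → 310; Group 6 + 95 → 658
Population now: 0–14=917, 15–29=1466, 30–44=2013, 45–59=1801, 60–74=310, 75–89=658
[period 2]
Births: 1466 × 0.372 = 545
Group 2: 917 × 0.952 = 873
Group 3: 1466 × 0.954 = 1399
Group 4: 2013 × 0.929 = 1870
Group 5: 1801 × 0.921 = 1659
Group 6: 310 × 0.938 = 291
Net migration: Group 1 + 95 → 640; Group 2 − 95 → 778; Group 3 − 95 → 1304; Group 4 − 20 → 1850; Group 5 − 40 → 1619; Group 6 + 95 → 386
Population now: 0–14=640, 15–29=778, 30–44=1304, 45–59=1850, 60–74=1619, 75–89=386
Scenario A total after 2 periods: 6577
Scenario B projection —
[period 1]
Births: 2210 × 0.472 = 1043
Group 2: 1640 × 0.952 = 1561
Group 3: 2210 × 0.954 = 2108
Group 4: 1960 × 0.929 = 1821
Group 5: 380 × 0.921 = 350
Group 6: 600 × 0.938 = 563
Net migration: Group 1 + 95 → 1138; Group 2 − 95 → 1466; Group 3 − 95 → 2013; Group 4 − 20 → 1801; Group 5 − 40 → 310; Group 6 + 95 → 658
Population now: 0–14=1138, 15–29=1466, 30–44=2013, 45–59=1801, 60–74=310, 75–89=658
[period 2]
Births: 1466 × 0.472 = 692
Group 2: 1138 × 0.952 = 1083
Group 3: 1466 × 0.954 = 1399
Group 4: 2013 × 0.929 = 1870
Group 5: 1801 × 0.921 = 1659
Group 6: 310 × 0.938 = 291
Net migration: Group 1 + 95 → 787; Group 2 − 95 → 988; Group 3 − 95 → 1304; Group 4 − 20 → 1850; Group 5 − 40 → 1619; Group 6 + 95 → 386
Population now: 0–14=787, 15–29=988, 30–44=1304, 45–59=1850, 60–74=1619, 75–89=386
Scenario B total after 2 periods: 6934
Difference B − A = 6934 − 6577 = 357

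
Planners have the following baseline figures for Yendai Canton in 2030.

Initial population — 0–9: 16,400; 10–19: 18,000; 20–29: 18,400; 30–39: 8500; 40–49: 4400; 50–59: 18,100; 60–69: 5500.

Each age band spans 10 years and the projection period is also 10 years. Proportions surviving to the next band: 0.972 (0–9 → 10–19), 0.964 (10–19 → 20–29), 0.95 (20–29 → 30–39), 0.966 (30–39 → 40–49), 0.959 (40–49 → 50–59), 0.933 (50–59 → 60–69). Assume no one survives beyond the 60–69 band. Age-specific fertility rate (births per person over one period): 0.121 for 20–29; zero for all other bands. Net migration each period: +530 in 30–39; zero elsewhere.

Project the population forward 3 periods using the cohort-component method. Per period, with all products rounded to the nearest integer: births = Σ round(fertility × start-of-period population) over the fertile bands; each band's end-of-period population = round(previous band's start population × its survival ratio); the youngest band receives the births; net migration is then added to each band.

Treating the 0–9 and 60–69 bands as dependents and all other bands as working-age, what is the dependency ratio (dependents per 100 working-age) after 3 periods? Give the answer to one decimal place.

Numbering the bands 1..7 from youngest to oldest:
Period 1:
Births: 18400 × 0.121 = 2226
Band 2: 16400 × 0.972 = 15941
Band 3: 18000 × 0.964 = 17352
Band 4: 18400 × 0.95 = 17480
Band 5: 8500 × 0.966 = 8211
Band 6: 4400 × 0.959 = 4220
Band 7: 18100 × 0.933 = 16887
Net migration: Band 4 + 530 → 18010
Population now: 0–9=2226, 10–19=15941, 20–29=17352, 30–39=18010, 40–49=8211, 50–59=4220, 60–69=16887
Period 2:
Births: 17352 × 0.121 = 2100
Band 2: 2226 × 0.972 = 2164
Band 3: 15941 × 0.964 = 15367
Band 4: 17352 × 0.95 = 16484
Band 5: 18010 × 0.966 = 17398
Band 6: 8211 × 0.959 = 7874
Band 7: 4220 × 0.933 = 3937
Net migration: Band 4 + 530 → 17014
Population now: 0–9=2100, 10–19=2164, 20–29=15367, 30–39=17014, 40–49=17398, 50–59=7874, 60–69=3937
Period 3:
Births: 15367 × 0.121 = 1859
Band 2: 2100 × 0.972 = 2041
Band 3: 2164 × 0.964 = 2086
Band 4: 15367 × 0.95 = 14599
Band 5: 17014 × 0.966 = 16436
Band 6: 17398 × 0.959 = 16685
Band 7: 7874 × 0.933 = 7346
Net migration: Band 4 + 530 → 15129
Population now: 0–9=1859, 10–19=2041, 20–29=2086, 30–39=15129, 40–49=16436, 50–59=16685, 60–69=7346
Dependents (band 0–9 + band 60–69) = 1859 + 7346 = 9205; working-age = 52377; ratio = 9205/52377 × 100 = 17.6

17.6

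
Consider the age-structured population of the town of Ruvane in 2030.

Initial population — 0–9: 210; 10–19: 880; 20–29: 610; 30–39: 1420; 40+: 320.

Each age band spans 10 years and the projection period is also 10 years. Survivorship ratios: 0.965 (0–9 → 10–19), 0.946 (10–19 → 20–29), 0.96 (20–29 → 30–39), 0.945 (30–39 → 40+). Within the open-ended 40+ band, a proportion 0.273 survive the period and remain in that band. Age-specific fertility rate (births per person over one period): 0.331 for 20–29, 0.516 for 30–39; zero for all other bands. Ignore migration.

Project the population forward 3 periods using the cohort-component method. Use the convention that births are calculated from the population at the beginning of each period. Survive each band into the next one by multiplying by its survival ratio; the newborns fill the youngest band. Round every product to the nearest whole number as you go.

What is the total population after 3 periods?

Period 1.
Births: 610 × 0.331 = 202 ; 1420 × 0.516 = 733 — total 935
10–19: 210 × 0.965 = 203
20–29: 880 × 0.946 = 832
30–39: 610 × 0.96 = 586
40+: 1420 × 0.945 + 320 × 0.273 = 1342 + 87 = 1429
Population now: 0–9=935, 10–19=203, 20–29=832, 30–39=586, 40+=1429
Period 2.
Births: 832 × 0.331 = 275 ; 586 × 0.516 = 302 — total 577
10–19: 935 × 0.965 = 902
20–29: 203 × 0.946 = 192
30–39: 832 × 0.96 = 799
40+: 586 × 0.945 + 1429 × 0.273 = 554 + 390 = 944
Population now: 0–9=577, 10–19=902, 20–29=192, 30–39=799, 40+=944
Period 3.
Births: 192 × 0.331 = 64 ; 799 × 0.516 = 412 — total 476
10–19: 577 × 0.965 = 557
20–29: 902 × 0.946 = 853
30–39: 192 × 0.96 = 184
40+: 799 × 0.945 + 944 × 0.273 = 755 + 258 = 1013
Population now: 0–9=476, 10–19=557, 20–29=853, 30–39=184, 40+=1013
Total after period 3: 476 + 557 + 853 + 184 + 1013 = 3083

3083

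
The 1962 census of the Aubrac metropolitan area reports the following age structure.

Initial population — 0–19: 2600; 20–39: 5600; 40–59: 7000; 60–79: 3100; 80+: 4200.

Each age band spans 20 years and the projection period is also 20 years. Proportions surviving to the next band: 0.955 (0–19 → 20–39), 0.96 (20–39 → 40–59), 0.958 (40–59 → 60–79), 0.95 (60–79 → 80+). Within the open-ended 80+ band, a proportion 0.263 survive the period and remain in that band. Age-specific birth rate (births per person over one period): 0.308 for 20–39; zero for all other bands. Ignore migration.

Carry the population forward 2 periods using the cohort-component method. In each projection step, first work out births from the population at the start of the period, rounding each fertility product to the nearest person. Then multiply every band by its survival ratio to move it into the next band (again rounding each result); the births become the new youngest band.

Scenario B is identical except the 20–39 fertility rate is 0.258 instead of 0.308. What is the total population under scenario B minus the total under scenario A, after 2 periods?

Numbering the groups 1..5 from youngest to oldest:
After projecting period 1:
Births: 5600 × 0.308 = 1725
Group 2: 2600 × 0.955 = 2483
Group 3: 5600 × 0.96 = 5376
Group 4: 7000 × 0.958 = 6706
Group 5: 3100 × 0.95 + 4200 × 0.263 = 2945 + 1105 = 4050
Population now: 0–19=1725, 20–39=2483, 40–59=5376, 60–79=6706, 80+=4050
After projecting period 2:
Births: 2483 × 0.308 = 765
Group 2: 1725 × 0.955 = 1647
Group 3: 2483 × 0.96 = 2384
Group 4: 5376 × 0.958 = 5150
Group 5: 6706 × 0.95 + 4050 × 0.263 = 6371 + 1065 = 7436
Population now: 0–19=765, 20–39=1647, 40–59=2384, 60–79=5150, 80+=7436
Scenario A total after 2 periods: 17382
Scenario B projection —
After projecting period 1:
Births: 5600 × 0.258 = 1445
Group 2: 2600 × 0.955 = 2483
Group 3: 5600 × 0.96 = 5376
Group 4: 7000 × 0.958 = 6706
Group 5: 3100 × 0.95 + 4200 × 0.263 = 2945 + 1105 = 4050
Population now: 0–19=1445, 20–39=2483, 40–59=5376, 60–79=6706, 80+=4050
After projecting period 2:
Births: 2483 × 0.258 = 641
Group 2: 1445 × 0.955 = 1380
Group 3: 2483 × 0.96 = 2384
Group 4: 5376 × 0.958 = 5150
Group 5: 6706 × 0.95 + 4050 × 0.263 = 6371 + 1065 = 7436
Population now: 0–19=641, 20–39=1380, 40–59=2384, 60–79=5150, 80+=7436
Scenario B total after 2 periods: 16991
Difference B − A = 16991 − 17382 = -391

-391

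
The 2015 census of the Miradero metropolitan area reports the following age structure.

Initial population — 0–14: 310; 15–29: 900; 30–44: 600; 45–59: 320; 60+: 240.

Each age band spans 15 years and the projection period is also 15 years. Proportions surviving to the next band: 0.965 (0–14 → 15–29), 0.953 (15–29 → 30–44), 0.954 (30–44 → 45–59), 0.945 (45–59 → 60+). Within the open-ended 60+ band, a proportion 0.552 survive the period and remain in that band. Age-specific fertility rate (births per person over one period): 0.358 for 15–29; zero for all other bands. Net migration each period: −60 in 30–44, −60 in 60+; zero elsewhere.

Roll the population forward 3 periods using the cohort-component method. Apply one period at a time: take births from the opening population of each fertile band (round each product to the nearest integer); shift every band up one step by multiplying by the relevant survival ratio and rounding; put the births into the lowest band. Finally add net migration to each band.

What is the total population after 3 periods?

[period 1]
Births: 900 × 0.358 = 322
15–29: 310 × 0.965 = 299
30–44: 900 × 0.953 = 858
45–59: 600 × 0.954 = 572
60+: 320 × 0.945 + 240 × 0.552 = 302 + 132 = 434
Net migration: 30–44 − 60 → 798; 60+ − 60 → 374
Population now: 0–14=322, 15–29=299, 30–44=798, 45–59=572, 60+=374
[period 2]
Births: 299 × 0.358 = 107
15–29: 322 × 0.965 = 311
30–44: 299 × 0.953 = 285
45–59: 798 × 0.954 = 761
60+: 572 × 0.945 + 374 × 0.552 = 541 + 206 = 747
Net migration: 30–44 − 60 → 225; 60+ − 60 → 687
Population now: 0–14=107, 15–29=311, 30–44=225, 45–59=761, 60+=687
[period 3]
Births: 311 × 0.358 = 111
15–29: 107 × 0.965 = 103
30–44: 311 × 0.953 = 296
45–59: 225 × 0.954 = 215
60+: 761 × 0.945 + 687 × 0.552 = 719 + 379 = 1098
Net migration: 30–44 − 60 → 236; 60+ − 60 → 1038
Population now: 0–14=111, 15–29=103, 30–44=236, 45–59=215, 60+=1038
Total after period 3: 111 + 103 + 236 + 215 + 1038 = 1703

1703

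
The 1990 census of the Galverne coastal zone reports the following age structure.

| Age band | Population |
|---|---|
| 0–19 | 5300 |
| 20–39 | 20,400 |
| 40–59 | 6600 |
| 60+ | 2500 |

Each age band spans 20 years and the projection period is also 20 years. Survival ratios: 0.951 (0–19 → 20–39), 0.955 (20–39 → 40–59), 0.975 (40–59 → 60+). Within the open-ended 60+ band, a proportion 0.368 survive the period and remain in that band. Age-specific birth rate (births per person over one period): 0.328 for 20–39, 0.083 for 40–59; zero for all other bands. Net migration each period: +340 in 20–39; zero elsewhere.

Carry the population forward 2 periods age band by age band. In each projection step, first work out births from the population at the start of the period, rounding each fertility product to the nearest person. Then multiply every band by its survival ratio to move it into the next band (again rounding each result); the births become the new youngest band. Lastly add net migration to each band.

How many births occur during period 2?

(Groups numbered youngest = 1 to oldest = 4.)
— Period 1 —
Births: 20400 × 0.328 = 6691, 6600 × 0.083 = 548 → 7239
Group 2: 5300 × 0.951 = 5040
Group 3: 20400 × 0.955 = 19482
Group 4: 6600 × 0.975 + 2500 × 0.368 = 6435 + 920 = 7355
Net migration: Group 2 + 340 → 5380
Population now: 0–19=7239, 20–39=5380, 40–59=19482, 60+=7355
— Period 2 —
Births: 5380 × 0.328 = 1765, 19482 × 0.083 = 1617 → 3382
Group 2: 7239 × 0.951 = 6884
Group 3: 5380 × 0.955 = 5138
Group 4: 19482 × 0.975 + 7355 × 0.368 = 18995 + 2707 = 21702
Net migration: Group 2 + 340 → 7224
Population now: 0–19=3382, 20–39=7224, 40–59=5138, 60+=21702

3382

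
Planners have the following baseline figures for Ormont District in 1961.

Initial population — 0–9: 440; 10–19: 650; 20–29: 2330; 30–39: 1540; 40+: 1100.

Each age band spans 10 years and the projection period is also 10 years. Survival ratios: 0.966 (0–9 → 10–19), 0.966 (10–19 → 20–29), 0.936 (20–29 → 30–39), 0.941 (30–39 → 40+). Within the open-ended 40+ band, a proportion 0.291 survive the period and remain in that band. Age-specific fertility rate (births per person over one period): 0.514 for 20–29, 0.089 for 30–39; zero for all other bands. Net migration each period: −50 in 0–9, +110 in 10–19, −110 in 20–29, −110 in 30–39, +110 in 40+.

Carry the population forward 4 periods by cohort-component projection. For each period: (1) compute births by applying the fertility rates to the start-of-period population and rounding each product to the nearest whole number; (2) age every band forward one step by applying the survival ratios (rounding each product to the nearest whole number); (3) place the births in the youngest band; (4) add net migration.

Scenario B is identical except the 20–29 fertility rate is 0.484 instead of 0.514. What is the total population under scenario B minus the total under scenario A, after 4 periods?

-152

Call the bands 1 to 5, youngest first.
[period 1]
Births: 2330 × 0.514 = 1198  |  1540 × 0.089 = 137 → total 1335
Band 2: 440 × 0.966 = 425
Band 3: 650 × 0.966 = 628
Band 4: 2330 × 0.936 = 2181
Band 5: 1540 × 0.941 + 1100 × 0.291 = 1449 + 320 = 1769
Net migration: Band 1 − 50 → 1285; Band 2 + 110 → 535; Band 3 − 110 → 518; Band 4 − 110 → 2071; Band 5 + 110 → 1879
Giving 1285 / 535 / 518 / 2071 / 1879.
[period 2]
Births: 518 × 0.514 = 266  |  2071 × 0.089 = 184 → total 450
Band 2: 1285 × 0.966 = 1241
Band 3: 535 × 0.966 = 517
Band 4: 518 × 0.936 = 485
Band 5: 2071 × 0.941 + 1879 × 0.291 = 1949 + 547 = 2496
Net migration: Band 1 − 50 → 400; Band 2 + 110 → 1351; Band 3 − 110 → 407; Band 4 − 110 → 375; Band 5 + 110 → 2606
Giving 400 / 1351 / 407 / 375 / 2606.
[period 3]
Births: 407 × 0.514 = 209  |  375 × 0.089 = 33 → total 242
Band 2: 400 × 0.966 = 386
Band 3: 1351 × 0.966 = 1305
Band 4: 407 × 0.936 = 381
Band 5: 375 × 0.941 + 2606 × 0.291 = 353 + 758 = 1111
Net migration: Band 1 − 50 → 192; Band 2 + 110 → 496; Band 3 − 110 → 1195; Band 4 − 110 → 271; Band 5 + 110 → 1221
Giving 192 / 496 / 1195 / 271 / 1221.
[period 4]
Births: 1195 × 0.514 = 614  |  271 × 0.089 = 24 → total 638
Band 2: 192 × 0.966 = 185
Band 3: 496 × 0.966 = 479
Band 4: 1195 × 0.936 = 1119
Band 5: 271 × 0.941 + 1221 × 0.291 = 255 + 355 = 610
Net migration: Band 1 − 50 → 588; Band 2 + 110 → 295; Band 3 − 110 → 369; Band 4 − 110 → 1009; Band 5 + 110 → 720
Giving 588 / 295 / 369 / 1009 / 720.
Scenario A total after 4 periods: 2981
Scenario B projection —
[period 1]
Births: 2330 × 0.484 = 1128  |  1540 × 0.089 = 137 → total 1265
Band 2: 440 × 0.966 = 425
Band 3: 650 × 0.966 = 628
Band 4: 2330 × 0.936 = 2181
Band 5: 1540 × 0.941 + 1100 × 0.291 = 1449 + 320 = 1769
Net migration: Band 1 − 50 → 1215; Band 2 + 110 → 535; Band 3 − 110 → 518; Band 4 − 110 → 2071; Band 5 + 110 → 1879
Giving 1215 / 535 / 518 / 2071 / 1879.
[period 2]
Births: 518 × 0.484 = 251  |  2071 × 0.089 = 184 → total 435
Band 2: 1215 × 0.966 = 1174
Band 3: 535 × 0.966 = 517
Band 4: 518 × 0.936 = 485
Band 5: 2071 × 0.941 + 1879 × 0.291 = 1949 + 547 = 2496
Net migration: Band 1 − 50 → 385; Band 2 + 110 → 1284; Band 3 − 110 → 407; Band 4 − 110 → 375; Band 5 + 110 → 2606
Giving 385 / 1284 / 407 / 375 / 2606.
[period 3]
Births: 407 × 0.484 = 197  |  375 × 0.089 = 33 → total 230
Band 2: 385 × 0.966 = 372
Band 3: 1284 × 0.966 = 1240
Band 4: 407 × 0.936 = 381
Band 5: 375 × 0.941 + 2606 × 0.291 = 353 + 758 = 1111
Net migration: Band 1 − 50 → 180; Band 2 + 110 → 482; Band 3 − 110 → 1130; Band 4 − 110 → 271; Band 5 + 110 → 1221
Giving 180 / 482 / 1130 / 271 / 1221.
[period 4]
Births: 1130 × 0.484 = 547  |  271 × 0.089 = 24 → total 571
Band 2: 180 × 0.966 = 174
Band 3: 482 × 0.966 = 466
Band 4: 1130 × 0.936 = 1058
Band 5: 271 × 0.941 + 1221 × 0.291 = 255 + 355 = 610
Net migration: Band 1 − 50 → 521; Band 2 + 110 → 284; Band 3 − 110 → 356; Band 4 − 110 → 948; Band 5 + 110 → 720
Giving 521 / 284 / 356 / 948 / 720.
Scenario B total after 4 periods: 2829
Difference B − A = 2829 − 2981 = -152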